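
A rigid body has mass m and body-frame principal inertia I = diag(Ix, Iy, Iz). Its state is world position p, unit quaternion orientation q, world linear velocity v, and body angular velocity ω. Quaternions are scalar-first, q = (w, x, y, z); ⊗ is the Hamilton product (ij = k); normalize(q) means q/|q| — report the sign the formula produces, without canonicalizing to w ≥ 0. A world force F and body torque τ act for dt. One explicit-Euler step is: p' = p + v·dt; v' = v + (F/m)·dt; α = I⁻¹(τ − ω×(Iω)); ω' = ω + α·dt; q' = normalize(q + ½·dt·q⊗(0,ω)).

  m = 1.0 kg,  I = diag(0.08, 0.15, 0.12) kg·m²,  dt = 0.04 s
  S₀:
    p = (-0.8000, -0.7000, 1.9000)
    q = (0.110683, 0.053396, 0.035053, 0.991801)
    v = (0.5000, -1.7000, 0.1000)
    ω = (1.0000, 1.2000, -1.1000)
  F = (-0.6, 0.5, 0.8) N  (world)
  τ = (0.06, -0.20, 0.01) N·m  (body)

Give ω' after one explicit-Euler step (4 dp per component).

precession coupling ω×(Iω) = (0.0396, 0.0440, 0.0840)
angular accel α = (0.2550, -1.6267, -0.6167)
ω + α·dt = (1.0102, 1.1349, -1.1247)

ω' = (1.0102, 1.1349, -1.1247)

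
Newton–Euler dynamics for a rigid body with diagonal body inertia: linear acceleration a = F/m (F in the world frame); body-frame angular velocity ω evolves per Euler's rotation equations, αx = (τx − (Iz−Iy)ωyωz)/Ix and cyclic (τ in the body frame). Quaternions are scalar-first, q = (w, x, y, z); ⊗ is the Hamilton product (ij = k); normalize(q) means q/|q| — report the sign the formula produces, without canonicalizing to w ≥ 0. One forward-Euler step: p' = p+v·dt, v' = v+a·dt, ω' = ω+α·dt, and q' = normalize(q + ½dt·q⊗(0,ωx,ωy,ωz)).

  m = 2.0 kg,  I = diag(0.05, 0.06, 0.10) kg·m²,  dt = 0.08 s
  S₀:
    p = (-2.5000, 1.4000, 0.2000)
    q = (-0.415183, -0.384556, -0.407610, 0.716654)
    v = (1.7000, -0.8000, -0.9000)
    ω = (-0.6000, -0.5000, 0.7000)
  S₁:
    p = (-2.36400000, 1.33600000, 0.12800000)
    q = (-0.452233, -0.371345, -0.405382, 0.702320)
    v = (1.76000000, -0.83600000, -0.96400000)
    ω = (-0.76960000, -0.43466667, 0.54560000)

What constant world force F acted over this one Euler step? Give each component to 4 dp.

Δv = v₁−v₀ = (0.06000000, -0.03600000, -0.06400000)
F = m·Δv/dt = (1.5000, -0.9000, -1.6000)

F = (1.5000, -0.9000, -1.6000)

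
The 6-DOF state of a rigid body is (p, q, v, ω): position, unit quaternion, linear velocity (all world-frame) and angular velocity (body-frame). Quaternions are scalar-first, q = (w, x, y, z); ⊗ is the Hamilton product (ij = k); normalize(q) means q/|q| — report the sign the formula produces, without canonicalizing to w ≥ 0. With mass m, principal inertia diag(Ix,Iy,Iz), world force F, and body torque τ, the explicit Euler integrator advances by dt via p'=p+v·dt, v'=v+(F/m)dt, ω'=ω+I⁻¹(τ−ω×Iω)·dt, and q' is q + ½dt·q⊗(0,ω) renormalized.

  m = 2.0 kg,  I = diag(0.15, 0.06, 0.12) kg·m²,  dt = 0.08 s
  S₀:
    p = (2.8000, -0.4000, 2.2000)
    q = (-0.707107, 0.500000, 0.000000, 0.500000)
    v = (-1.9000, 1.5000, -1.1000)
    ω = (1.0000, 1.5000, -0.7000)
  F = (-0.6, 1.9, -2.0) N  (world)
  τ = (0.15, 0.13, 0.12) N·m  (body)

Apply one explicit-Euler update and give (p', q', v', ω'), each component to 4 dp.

p' = (2.6480, -0.2800, 2.1120)
q' = (-0.7110, 0.4404, -0.0084, 0.5482)
v' = (-1.9240, 1.5760, -1.1800)
ω' = (1.1136, 1.7013, -0.5300)

α = I⁻¹(τ − ω×Iω) = (1.4200, 2.5167, 2.1250)
new body rate ω' = (1.1136, 1.7013, -0.5300)
2q̇ = q⊗(0,ω) = (-0.1500000, -1.4571070, -0.2106605, 1.2449749)
q' = normalize(q + ½dt·q⊗(0,ω)) = (-0.7110, 0.4404, -0.0084, 0.5482)
a = (-0.3000, 0.9500, -1.0000)
p' = p + v·dt = (2.6480, -0.2800, 2.1120)
v + (F/m)dt = (-1.9240, 1.5760, -1.1800)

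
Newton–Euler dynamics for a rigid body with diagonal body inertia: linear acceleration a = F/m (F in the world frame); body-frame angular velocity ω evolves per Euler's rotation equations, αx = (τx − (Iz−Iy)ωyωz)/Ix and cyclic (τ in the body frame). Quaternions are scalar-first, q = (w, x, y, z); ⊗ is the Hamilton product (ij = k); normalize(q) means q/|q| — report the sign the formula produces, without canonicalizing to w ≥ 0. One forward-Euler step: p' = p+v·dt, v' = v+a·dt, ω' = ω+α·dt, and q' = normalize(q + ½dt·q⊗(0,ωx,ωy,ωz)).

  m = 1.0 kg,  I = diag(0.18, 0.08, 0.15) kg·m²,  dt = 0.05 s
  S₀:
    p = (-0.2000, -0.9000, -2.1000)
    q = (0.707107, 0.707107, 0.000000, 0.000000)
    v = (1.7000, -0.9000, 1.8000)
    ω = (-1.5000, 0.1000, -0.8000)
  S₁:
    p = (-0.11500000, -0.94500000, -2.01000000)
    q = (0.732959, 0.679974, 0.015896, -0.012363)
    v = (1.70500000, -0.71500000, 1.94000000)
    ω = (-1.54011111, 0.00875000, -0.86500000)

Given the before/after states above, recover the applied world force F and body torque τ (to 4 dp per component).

F = (0.1000, 3.7000, 2.8000)
τ = (-0.1500, -0.1100, -0.1800)

v₁ − v₀ = (0.00500000, 0.18500000, 0.14000000)
m·(v₁−v₀)/dt = (0.1000, 3.7000, 2.8000)
ω₁ − ω₀ = (-0.04011111, -0.09125000, -0.06500000)
precession coupling = (-0.0056, 0.0360, 0.0150)
I·α + gyro = (-0.1500, -0.1100, -0.1800)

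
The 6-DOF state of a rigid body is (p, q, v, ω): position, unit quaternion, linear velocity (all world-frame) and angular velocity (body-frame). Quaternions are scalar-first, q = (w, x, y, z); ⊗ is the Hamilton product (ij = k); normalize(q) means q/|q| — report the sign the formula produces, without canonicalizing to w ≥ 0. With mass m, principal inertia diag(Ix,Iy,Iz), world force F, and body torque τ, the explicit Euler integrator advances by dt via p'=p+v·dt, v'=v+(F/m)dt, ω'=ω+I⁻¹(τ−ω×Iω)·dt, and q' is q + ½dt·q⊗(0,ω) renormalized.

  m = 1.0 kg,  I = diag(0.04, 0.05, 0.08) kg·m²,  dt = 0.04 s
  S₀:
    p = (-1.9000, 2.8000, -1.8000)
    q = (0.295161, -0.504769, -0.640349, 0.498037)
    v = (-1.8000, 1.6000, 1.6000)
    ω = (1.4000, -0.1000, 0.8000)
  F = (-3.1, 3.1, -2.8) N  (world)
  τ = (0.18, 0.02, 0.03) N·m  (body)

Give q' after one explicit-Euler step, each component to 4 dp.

2q̇ = q⊗(0,ω) = (0.2442121, -0.0492501, 1.0715509, 1.1830943)
q + ½dt·q⊗(0,ω), renormalized = (0.2999, -0.5055, -0.6186, 0.5214)

q' = (0.2999, -0.5055, -0.6186, 0.5214)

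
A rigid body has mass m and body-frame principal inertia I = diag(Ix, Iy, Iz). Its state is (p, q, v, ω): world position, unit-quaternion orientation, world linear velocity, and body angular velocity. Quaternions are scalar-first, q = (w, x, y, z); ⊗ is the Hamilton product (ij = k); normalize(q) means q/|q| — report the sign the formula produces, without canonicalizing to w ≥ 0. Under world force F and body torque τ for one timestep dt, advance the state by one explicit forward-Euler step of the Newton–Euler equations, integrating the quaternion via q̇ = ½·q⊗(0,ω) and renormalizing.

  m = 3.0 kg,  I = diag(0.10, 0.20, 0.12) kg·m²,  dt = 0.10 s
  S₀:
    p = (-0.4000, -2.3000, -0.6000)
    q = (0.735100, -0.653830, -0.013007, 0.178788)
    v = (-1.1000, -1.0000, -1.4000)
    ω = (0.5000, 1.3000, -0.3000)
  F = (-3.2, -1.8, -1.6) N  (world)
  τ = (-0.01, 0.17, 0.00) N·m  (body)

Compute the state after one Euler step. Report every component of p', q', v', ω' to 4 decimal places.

(τ − ω×Iω)/I = (-0.4120, 0.8350, -0.5417)
ω' = ω + α·dt = (0.4588, 1.3835, -0.3542)
q⊗(0,ω) = (0.3974605, 0.1390277, 0.8488750, -1.0640055)
q + ½dt·q⊗(0,ω), renormalized = (0.7531, -0.6452, 0.0294, 0.1253)
a = F/m = (-1.0667, -0.6000, -0.5333)
new position p' = (-0.5100, -2.4000, -0.7400)
new velocity v' = (-1.2067, -1.0600, -1.4533)

p' = (-0.5100, -2.4000, -0.7400)
q' = (0.7531, -0.6452, 0.0294, 0.1253)
v' = (-1.2067, -1.0600, -1.4533)
ω' = (0.4588, 1.3835, -0.3542)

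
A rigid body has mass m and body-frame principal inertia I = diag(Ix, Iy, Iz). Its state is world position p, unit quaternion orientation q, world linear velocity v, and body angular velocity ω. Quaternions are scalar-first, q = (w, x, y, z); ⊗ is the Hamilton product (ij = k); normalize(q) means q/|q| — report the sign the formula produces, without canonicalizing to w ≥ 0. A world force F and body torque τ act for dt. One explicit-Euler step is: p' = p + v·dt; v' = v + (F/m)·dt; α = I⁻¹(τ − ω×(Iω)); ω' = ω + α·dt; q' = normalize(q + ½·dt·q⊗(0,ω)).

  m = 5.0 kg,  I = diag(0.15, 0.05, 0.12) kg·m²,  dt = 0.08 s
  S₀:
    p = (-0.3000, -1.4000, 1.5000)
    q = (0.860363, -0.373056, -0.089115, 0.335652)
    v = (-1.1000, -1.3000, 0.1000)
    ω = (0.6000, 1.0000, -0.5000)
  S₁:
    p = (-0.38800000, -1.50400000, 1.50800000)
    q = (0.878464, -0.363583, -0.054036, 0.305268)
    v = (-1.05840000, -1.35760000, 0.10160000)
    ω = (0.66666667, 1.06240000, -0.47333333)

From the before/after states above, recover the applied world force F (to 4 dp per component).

Δv = v₁−v₀ = (0.04160000, -0.05760000, 0.00160000)
F = m·Δv/dt = (2.6000, -3.6000, 0.1000)

F = (2.6000, -3.6000, 0.1000)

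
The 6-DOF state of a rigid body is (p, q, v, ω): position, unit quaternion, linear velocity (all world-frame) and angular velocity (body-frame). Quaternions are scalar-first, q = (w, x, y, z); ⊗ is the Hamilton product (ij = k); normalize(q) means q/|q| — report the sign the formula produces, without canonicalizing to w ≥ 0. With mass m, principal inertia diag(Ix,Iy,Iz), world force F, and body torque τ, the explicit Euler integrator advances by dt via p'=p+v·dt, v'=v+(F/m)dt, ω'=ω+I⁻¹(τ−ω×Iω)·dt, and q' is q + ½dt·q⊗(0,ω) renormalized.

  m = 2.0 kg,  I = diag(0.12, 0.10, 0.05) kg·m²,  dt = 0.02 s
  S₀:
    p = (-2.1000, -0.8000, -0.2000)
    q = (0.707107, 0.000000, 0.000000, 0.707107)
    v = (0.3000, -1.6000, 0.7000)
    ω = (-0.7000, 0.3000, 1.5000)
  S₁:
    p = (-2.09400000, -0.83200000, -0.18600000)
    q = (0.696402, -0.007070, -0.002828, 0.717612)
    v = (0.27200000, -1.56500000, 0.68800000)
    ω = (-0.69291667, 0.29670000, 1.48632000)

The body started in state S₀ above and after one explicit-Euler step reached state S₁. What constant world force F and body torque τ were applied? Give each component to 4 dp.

Δv = v₁−v₀ = (-0.02800000, 0.03500000, -0.01200000)
m·(v₁−v₀)/dt = (-2.8000, 3.5000, -1.2000)
ω₁ − ω₀ = (0.00708333, -0.00330000, -0.01368000)
gyro term ω₀×Iω₀ = (-0.0225, -0.0735, 0.0042)
applied torque τ = (0.0200, -0.0900, -0.0300)

F = (-2.8000, 3.5000, -1.2000)
τ = (0.0200, -0.0900, -0.0300)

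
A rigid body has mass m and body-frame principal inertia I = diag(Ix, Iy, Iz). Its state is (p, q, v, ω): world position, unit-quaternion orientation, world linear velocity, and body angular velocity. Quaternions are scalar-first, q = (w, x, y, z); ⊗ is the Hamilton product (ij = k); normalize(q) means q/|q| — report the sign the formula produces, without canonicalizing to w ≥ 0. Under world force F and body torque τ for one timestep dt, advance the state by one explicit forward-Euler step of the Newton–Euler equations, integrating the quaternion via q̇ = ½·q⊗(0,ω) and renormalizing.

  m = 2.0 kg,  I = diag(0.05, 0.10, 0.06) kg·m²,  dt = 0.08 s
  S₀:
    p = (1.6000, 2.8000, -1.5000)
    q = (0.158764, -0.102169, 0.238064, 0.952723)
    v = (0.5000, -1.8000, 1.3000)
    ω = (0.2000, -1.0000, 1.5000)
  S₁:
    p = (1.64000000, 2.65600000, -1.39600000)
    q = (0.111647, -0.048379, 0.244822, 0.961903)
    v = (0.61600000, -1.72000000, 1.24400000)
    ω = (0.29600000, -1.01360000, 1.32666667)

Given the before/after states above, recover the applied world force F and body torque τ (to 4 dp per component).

velocity change Δv = (0.11600000, 0.08000000, -0.05600000)
F = m·Δv/dt = (2.9000, 2.0000, -1.4000)
rate change Δω = (0.09600000, -0.01360000, -0.17333333)
gyro term ω₀×Iω₀ = (0.0600, -0.0030, -0.0100)
τ = I·(Δω/dt) + ω₀×(Iω₀) = (0.1200, -0.0200, -0.1400)

F = (2.9000, 2.0000, -1.4000)
τ = (0.1200, -0.0200, -0.1400)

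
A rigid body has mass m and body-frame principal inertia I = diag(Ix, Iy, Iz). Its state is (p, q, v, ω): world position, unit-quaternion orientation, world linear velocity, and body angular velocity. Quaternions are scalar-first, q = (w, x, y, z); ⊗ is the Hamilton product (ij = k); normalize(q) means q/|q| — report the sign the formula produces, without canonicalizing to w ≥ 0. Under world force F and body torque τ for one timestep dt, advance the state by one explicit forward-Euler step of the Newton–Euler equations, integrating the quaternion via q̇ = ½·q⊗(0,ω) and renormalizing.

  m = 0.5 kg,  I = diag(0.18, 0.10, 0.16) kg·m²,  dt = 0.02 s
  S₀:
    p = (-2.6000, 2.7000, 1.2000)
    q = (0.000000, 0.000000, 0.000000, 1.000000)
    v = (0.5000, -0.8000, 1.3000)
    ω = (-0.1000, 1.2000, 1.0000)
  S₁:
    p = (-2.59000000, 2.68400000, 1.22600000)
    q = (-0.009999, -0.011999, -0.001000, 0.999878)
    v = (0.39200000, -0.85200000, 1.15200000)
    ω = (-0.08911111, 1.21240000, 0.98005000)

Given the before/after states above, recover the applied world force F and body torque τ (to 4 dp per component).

ω₁ − ω₀ = (0.01088889, 0.01240000, -0.01995000)
ω₀×(Iω₀) = (0.0720, -0.0020, 0.0096)
I·α + gyro = (0.1700, 0.0600, -0.1500)
v₁ − v₀ = (-0.10800000, -0.05200000, -0.14800000)
applied force F = (-2.7000, -1.3000, -3.7000)

F = (-2.7000, -1.3000, -3.7000)
τ = (0.1700, 0.0600, -0.1500)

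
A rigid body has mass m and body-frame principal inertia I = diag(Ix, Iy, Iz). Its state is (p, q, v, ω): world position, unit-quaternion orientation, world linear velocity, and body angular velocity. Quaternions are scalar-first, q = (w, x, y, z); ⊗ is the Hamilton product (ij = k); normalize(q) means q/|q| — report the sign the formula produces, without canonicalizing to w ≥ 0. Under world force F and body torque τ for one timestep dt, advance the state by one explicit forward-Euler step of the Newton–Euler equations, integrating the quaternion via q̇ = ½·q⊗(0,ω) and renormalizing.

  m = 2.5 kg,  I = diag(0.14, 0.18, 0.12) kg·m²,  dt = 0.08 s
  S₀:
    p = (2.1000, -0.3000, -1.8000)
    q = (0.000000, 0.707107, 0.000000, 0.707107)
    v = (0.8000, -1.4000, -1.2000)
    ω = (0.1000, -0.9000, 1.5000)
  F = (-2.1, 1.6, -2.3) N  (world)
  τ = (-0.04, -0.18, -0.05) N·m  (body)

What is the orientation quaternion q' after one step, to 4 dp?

q' = (-0.0451, 0.7308, -0.0395, 0.6800)

q⊗(0,ω) = (-1.1313712, 0.6363963, -0.9899498, -0.6363963)
updated quaternion q' = (-0.0451, 0.7308, -0.0395, 0.6800)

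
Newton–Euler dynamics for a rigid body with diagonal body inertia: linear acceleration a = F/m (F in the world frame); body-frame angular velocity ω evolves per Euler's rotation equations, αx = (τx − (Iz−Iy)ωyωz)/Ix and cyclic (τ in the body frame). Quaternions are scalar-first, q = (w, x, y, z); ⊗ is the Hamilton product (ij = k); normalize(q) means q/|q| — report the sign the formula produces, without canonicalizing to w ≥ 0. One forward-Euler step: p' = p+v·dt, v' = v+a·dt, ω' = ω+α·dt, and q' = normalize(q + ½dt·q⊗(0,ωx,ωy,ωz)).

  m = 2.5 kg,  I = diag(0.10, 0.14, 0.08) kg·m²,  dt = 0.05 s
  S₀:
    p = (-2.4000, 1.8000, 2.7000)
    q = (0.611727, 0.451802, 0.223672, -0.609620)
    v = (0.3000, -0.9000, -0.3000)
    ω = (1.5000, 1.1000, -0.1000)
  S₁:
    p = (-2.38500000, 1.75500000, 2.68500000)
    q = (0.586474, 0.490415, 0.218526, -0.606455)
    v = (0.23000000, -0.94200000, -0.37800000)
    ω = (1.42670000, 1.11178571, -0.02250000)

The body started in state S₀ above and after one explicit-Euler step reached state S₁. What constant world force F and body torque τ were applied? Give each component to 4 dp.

Δω = ω₁−ω₀ = (-0.07330000, 0.01178571, 0.07750000)
τ = I·(Δω/dt) + ω₀×(Iω₀) = (-0.1400, 0.0300, 0.1900)
Δv = v₁−v₀ = (-0.07000000, -0.04200000, -0.07800000)
F = m·Δv/dt = (-3.5000, -2.1000, -3.9000)

F = (-3.5000, -2.1000, -3.9000)
τ = (-0.1400, 0.0300, 0.1900)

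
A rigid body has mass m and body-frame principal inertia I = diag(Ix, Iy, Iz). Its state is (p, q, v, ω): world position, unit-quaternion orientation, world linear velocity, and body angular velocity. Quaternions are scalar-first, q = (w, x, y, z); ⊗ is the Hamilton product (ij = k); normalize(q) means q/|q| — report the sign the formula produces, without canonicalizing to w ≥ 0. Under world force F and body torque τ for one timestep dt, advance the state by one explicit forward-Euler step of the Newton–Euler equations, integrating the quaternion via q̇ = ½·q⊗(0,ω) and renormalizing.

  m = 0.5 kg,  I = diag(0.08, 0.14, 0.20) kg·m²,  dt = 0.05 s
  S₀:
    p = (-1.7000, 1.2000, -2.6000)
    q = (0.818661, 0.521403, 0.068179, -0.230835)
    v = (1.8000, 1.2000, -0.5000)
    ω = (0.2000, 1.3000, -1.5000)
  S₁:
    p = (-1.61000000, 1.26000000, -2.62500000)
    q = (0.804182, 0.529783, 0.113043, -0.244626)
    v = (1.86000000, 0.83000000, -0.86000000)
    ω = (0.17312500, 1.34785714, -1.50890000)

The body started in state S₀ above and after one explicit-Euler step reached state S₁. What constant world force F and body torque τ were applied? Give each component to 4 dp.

F = (0.6000, -3.7000, -3.6000)
τ = (-0.1600, 0.1700, -0.0200)

ω₁ − ω₀ = (-0.02687500, 0.04785714, -0.00890000)
applied torque τ = (-0.1600, 0.1700, -0.0200)
velocity change Δv = (0.06000000, -0.37000000, -0.36000000)
applied force F = (0.6000, -3.7000, -3.6000)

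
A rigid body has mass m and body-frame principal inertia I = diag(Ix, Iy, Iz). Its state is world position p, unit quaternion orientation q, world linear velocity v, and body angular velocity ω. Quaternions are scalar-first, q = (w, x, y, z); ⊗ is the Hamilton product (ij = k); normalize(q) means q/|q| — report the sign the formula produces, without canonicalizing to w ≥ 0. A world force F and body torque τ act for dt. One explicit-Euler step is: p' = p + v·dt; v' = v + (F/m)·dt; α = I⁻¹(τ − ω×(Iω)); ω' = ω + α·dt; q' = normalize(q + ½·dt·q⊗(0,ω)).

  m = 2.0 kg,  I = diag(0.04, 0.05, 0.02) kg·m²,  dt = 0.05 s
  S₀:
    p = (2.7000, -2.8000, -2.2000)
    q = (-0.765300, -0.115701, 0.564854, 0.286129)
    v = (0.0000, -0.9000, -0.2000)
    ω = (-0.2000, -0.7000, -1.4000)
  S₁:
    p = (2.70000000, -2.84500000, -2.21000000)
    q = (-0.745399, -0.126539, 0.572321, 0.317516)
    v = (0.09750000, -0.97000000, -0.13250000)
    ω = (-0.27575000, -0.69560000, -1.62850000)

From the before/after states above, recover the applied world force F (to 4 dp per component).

Δv = v₁−v₀ = (0.09750000, -0.07000000, 0.06750000)
applied force F = (3.9000, -2.8000, 2.7000)

F = (3.9000, -2.8000, 2.7000)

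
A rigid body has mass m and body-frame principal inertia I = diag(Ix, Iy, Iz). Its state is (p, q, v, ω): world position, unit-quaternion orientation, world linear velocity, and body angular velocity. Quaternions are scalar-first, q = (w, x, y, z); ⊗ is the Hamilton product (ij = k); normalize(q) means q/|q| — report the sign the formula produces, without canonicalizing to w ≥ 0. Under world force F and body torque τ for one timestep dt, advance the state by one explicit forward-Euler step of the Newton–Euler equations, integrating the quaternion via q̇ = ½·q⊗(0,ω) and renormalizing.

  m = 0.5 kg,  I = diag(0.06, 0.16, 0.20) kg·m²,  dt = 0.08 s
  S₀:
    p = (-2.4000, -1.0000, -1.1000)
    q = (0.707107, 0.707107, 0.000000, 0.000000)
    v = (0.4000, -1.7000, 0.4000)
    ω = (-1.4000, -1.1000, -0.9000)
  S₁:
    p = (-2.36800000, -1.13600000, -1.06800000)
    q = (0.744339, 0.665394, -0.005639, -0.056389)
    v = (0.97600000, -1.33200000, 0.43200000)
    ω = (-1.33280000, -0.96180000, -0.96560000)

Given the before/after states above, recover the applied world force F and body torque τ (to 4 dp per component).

F = (3.6000, 2.3000, 0.2000)
τ = (0.0900, 0.1000, -0.0100)

v₁ − v₀ = (0.57600000, 0.36800000, 0.03200000)
applied force F = (3.6000, 2.3000, 0.2000)
ω₁ − ω₀ = (0.06720000, 0.13820000, -0.06560000)
precession coupling = (0.0396, -0.1764, 0.1540)
τ = I·(Δω/dt) + ω₀×(Iω₀) = (0.0900, 0.1000, -0.0100)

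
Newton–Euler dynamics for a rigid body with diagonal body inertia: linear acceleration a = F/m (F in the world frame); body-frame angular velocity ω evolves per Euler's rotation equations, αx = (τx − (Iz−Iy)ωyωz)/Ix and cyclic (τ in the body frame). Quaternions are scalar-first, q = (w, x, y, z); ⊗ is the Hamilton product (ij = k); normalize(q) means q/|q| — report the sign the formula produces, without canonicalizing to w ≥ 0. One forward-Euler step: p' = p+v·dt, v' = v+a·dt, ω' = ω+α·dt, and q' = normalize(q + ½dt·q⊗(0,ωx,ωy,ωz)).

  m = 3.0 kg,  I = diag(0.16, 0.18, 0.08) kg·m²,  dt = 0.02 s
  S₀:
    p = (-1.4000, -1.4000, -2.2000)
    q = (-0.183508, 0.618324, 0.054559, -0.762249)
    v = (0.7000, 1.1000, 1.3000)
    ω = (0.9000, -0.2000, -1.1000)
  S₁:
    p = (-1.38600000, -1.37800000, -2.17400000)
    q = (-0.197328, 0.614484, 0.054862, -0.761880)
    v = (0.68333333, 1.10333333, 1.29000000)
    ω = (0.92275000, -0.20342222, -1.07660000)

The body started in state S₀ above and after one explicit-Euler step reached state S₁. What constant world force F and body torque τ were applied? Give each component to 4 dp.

F = (-2.5000, 0.5000, -1.5000)
τ = (0.1600, -0.1100, 0.0900)

ω₁ − ω₀ = (0.02275000, -0.00342222, 0.02340000)
applied torque τ = (0.1600, -0.1100, 0.0900)
velocity change Δv = (-0.01666667, 0.00333333, -0.01000000)
m·(v₁−v₀)/dt = (-2.5000, 0.5000, -1.5000)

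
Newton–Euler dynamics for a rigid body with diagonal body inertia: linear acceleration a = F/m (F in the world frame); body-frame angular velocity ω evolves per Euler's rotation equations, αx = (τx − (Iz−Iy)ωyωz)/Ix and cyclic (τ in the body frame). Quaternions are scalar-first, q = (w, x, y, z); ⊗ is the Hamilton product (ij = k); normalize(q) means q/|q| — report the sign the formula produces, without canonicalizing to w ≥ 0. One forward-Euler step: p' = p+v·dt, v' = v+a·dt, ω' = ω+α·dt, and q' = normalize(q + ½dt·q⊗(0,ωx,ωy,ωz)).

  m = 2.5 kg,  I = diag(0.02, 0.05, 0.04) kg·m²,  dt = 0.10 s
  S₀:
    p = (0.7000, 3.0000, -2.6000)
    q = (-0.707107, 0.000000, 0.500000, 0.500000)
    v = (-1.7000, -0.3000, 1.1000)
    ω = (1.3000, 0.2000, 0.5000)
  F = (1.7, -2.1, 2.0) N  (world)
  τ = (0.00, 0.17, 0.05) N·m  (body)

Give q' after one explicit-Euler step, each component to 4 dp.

q' = (-0.7228, -0.0384, 0.5241, 0.4487)

Hamilton product q⊗(0,ω) = (-0.3500000, -0.7692391, 0.5085786, -1.0035535)
q + ½dt·q⊗(0,ω), renormalized = (-0.7228, -0.0384, 0.5241, 0.4487)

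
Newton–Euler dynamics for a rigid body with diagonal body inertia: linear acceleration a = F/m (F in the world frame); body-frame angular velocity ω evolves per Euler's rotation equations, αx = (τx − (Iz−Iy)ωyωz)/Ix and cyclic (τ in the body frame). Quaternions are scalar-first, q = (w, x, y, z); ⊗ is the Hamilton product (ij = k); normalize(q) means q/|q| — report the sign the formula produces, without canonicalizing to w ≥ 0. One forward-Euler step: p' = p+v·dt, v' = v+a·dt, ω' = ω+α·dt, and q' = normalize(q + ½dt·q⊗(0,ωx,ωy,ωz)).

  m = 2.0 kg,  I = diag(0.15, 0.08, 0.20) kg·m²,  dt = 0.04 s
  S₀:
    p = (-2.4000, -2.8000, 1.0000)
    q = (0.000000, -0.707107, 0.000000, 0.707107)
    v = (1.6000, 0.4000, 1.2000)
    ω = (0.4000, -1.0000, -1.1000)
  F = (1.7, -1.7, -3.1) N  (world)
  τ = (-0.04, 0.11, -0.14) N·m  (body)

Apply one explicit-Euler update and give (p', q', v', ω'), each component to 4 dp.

α = I⁻¹(τ − ω×Iω) = (-1.1467, 1.1000, -0.8400)
ω + α·dt = (0.3541, -0.9560, -1.1336)
2q̇ = q⊗(0,ω) = (1.0606605, 0.7071070, -0.4949749, 0.7071070)
q' = normalize(q + ½dt·q⊗(0,ω)) = (0.0212, -0.6926, -0.0099, 0.7209)
linear accel F/m = (0.8500, -0.8500, -1.5500)
p + v·dt = (-2.3360, -2.7840, 1.0480)
v + (F/m)dt = (1.6340, 0.3660, 1.1380)

p' = (-2.3360, -2.7840, 1.0480)
q' = (0.0212, -0.6926, -0.0099, 0.7209)
v' = (1.6340, 0.3660, 1.1380)
ω' = (0.3541, -0.9560, -1.1336)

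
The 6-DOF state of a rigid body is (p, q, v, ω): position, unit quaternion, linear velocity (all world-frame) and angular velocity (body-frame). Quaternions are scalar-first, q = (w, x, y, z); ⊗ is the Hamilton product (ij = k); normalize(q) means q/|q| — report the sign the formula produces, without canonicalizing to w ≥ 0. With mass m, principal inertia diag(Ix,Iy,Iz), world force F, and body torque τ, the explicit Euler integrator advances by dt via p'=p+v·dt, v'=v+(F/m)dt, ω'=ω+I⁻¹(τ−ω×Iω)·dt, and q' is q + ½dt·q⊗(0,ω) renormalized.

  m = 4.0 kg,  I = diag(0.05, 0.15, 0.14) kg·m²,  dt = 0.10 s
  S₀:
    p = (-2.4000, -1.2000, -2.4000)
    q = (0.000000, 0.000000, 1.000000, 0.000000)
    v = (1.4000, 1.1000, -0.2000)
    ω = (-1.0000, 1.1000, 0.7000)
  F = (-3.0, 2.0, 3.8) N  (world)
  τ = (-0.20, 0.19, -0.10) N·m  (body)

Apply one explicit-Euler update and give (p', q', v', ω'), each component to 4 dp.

p' = (-2.2600, -1.0900, -2.4200)
q' = (-0.0548, 0.0349, 0.9966, 0.0498)
v' = (1.3250, 1.1500, -0.1050)
ω' = (-1.3846, 1.1847, 0.7071)

gyro term ω×Iω = (-0.0077, 0.0630, -0.1100)
(τ − ω×Iω)/I = (-3.8460, 0.8467, 0.0714)
new body rate ω' = (-1.3846, 1.1847, 0.7071)
q⊗(0,ω) = (-1.1000000, 0.7000000, 0.0000000, 1.0000000)
q' = normalize(q + ½dt·q⊗(0,ω)) = (-0.0548, 0.0349, 0.9966, 0.0498)
p + v·dt = (-2.2600, -1.0900, -2.4200)
v + (F/m)dt = (1.3250, 1.1500, -0.1050)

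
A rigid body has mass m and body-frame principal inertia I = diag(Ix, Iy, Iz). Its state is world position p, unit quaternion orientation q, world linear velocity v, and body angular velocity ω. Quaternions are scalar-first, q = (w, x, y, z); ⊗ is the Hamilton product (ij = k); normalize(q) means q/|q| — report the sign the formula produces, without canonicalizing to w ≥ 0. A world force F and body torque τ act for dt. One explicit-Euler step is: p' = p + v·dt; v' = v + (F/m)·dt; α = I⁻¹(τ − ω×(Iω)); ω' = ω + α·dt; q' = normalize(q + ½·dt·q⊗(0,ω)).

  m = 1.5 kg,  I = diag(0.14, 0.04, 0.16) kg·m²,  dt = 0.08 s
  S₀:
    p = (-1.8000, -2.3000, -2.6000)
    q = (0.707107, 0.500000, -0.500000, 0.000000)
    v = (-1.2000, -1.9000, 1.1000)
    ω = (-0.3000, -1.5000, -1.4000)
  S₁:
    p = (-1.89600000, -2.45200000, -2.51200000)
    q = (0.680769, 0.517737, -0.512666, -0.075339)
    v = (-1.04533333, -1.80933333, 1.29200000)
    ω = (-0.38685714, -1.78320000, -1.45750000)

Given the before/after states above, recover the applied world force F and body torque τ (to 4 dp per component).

velocity change Δv = (0.15466667, 0.09066667, 0.19200000)
m·(v₁−v₀)/dt = (2.9000, 1.7000, 3.6000)
Δω = ω₁−ω₀ = (-0.08685714, -0.28320000, -0.05750000)
τ = I·(Δω/dt) + ω₀×(Iω₀) = (0.1000, -0.1500, -0.1600)

F = (2.9000, 1.7000, 3.6000)
τ = (0.1000, -0.1500, -0.1600)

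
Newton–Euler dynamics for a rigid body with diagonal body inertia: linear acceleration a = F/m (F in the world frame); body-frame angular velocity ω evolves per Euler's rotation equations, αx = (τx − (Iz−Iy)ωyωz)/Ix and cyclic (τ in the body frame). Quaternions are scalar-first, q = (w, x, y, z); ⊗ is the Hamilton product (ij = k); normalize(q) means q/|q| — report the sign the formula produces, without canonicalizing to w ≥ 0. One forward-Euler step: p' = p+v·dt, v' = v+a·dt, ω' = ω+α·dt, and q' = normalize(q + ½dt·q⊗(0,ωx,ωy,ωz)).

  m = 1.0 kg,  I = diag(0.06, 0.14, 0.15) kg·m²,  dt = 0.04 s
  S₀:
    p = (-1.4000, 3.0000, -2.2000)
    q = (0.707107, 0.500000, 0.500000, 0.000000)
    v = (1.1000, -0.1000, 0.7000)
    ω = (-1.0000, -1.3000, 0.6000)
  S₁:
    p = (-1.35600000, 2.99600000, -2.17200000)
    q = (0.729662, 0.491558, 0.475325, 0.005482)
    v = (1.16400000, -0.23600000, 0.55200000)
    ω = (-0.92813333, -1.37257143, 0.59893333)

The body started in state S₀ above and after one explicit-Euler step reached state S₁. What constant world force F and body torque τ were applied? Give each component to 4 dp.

F = (1.6000, -3.4000, -3.7000)
τ = (0.1000, -0.2000, 0.1000)

v₁ − v₀ = (0.06400000, -0.13600000, -0.14800000)
F = m·Δv/dt = (1.6000, -3.4000, -3.7000)
Δω = ω₁−ω₀ = (0.07186667, -0.07257143, -0.00106667)
ω₀×(Iω₀) = (-0.0078, 0.0540, 0.1040)
I·α + gyro = (0.1000, -0.2000, 0.1000)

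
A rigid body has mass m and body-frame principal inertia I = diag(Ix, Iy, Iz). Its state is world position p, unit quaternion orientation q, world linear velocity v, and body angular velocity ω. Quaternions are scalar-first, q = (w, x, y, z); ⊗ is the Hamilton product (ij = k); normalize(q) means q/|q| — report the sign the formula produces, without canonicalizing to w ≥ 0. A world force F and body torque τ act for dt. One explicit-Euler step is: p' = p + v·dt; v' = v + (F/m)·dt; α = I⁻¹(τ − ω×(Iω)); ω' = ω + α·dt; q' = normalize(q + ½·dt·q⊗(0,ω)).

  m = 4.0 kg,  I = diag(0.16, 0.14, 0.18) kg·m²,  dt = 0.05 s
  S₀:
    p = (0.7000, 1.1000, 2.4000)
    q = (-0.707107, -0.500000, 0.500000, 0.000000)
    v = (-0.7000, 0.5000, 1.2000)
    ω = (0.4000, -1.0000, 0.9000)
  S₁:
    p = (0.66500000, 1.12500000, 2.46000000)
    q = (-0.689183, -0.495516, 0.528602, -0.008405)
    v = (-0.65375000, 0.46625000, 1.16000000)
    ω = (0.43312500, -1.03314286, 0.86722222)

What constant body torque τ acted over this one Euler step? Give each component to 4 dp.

rate change Δω = (0.03312500, -0.03314286, -0.03277778)
ω₀×(Iω₀) = (-0.0360, -0.0072, 0.0080)
applied torque τ = (0.0700, -0.1000, -0.1100)

τ = (0.0700, -0.1000, -0.1100)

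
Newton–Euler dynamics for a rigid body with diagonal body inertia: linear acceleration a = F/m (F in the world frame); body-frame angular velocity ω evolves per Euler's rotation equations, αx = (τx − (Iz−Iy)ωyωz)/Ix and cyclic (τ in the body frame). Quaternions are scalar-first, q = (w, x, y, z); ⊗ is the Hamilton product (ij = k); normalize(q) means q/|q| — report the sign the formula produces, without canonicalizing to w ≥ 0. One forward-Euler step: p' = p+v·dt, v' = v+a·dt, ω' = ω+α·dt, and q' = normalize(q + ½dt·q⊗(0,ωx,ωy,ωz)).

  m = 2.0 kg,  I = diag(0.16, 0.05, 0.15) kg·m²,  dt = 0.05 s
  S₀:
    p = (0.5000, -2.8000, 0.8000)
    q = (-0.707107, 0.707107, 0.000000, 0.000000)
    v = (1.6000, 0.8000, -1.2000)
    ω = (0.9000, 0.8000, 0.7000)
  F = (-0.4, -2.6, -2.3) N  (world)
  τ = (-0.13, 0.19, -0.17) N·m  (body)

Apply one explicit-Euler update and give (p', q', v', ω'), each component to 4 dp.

p' = (0.5800, -2.7600, 0.7400)
q' = (-0.7226, 0.6908, -0.0265, 0.0018)
v' = (1.5900, 0.7350, -1.2575)
ω' = (0.8419, 0.9837, 0.6697)

a = F/m = (-0.2000, -1.3000, -1.1500)
p + v·dt = (0.5800, -2.7600, 0.7400)
v' = v + a·dt = (1.5900, 0.7350, -1.2575)
(τ − ω×Iω)/I = (-1.1625, 3.6740, -0.6053)
new body rate ω' = (0.8419, 0.9837, 0.6697)
q⊗(0,ω) = (-0.6363963, -0.6363963, -1.0606605, 0.0707107)
q + ½dt·q⊗(0,ω), renormalized = (-0.7226, 0.6908, -0.0265, 0.0018)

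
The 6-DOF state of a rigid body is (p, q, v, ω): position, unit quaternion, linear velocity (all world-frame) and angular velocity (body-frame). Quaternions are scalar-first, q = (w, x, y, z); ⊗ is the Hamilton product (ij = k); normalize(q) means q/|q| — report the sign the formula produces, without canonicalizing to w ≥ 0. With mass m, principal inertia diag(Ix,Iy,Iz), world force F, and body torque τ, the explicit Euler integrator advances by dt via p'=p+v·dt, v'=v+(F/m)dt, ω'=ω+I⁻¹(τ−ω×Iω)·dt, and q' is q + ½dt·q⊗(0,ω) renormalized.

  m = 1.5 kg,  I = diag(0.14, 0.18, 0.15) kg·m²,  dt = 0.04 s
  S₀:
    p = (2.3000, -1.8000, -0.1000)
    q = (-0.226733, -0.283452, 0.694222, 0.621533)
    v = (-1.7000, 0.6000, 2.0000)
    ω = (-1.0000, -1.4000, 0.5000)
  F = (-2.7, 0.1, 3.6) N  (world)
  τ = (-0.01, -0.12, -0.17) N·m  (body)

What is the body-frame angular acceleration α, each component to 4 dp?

α = (-0.2214, -0.6944, -1.5067)

gyro term ω×Iω = (0.0210, 0.0050, 0.0560)
(τ − ω×Iω)/I = (-0.2214, -0.6944, -1.5067)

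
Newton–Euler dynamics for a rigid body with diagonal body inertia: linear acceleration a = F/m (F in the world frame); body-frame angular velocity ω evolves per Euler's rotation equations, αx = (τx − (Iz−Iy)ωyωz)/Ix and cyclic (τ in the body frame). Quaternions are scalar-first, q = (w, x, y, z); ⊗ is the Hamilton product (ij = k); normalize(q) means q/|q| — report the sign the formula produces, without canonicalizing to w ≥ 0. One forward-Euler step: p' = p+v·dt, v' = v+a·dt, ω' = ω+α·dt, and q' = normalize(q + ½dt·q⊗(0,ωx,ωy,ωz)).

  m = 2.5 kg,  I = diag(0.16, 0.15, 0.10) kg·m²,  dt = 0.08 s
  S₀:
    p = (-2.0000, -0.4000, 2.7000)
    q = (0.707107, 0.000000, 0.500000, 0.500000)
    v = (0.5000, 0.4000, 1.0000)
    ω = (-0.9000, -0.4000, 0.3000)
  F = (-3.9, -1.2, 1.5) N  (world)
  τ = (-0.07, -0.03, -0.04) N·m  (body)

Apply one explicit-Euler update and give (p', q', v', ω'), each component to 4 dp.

ω×(Iω) gyroscopic = (0.0060, -0.0162, -0.0036)
α = I⁻¹(τ − ω×Iω) = (-0.4750, -0.0920, -0.3640)
ω' = ω + α·dt = (-0.9380, -0.4074, 0.2709)
Hamilton product q⊗(0,ω) = (0.0500000, -0.2863963, -0.7328428, 0.6621321)
updated quaternion q' = (0.7085, -0.0114, 0.4703, 0.5260)
a = F/m = (-1.5600, -0.4800, 0.6000)
p' = p + v·dt = (-1.9600, -0.3680, 2.7800)
v + (F/m)dt = (0.3752, 0.3616, 1.0480)

p' = (-1.9600, -0.3680, 2.7800)
q' = (0.7085, -0.0114, 0.4703, 0.5260)
v' = (0.3752, 0.3616, 1.0480)
ω' = (-0.9380, -0.4074, 0.2709)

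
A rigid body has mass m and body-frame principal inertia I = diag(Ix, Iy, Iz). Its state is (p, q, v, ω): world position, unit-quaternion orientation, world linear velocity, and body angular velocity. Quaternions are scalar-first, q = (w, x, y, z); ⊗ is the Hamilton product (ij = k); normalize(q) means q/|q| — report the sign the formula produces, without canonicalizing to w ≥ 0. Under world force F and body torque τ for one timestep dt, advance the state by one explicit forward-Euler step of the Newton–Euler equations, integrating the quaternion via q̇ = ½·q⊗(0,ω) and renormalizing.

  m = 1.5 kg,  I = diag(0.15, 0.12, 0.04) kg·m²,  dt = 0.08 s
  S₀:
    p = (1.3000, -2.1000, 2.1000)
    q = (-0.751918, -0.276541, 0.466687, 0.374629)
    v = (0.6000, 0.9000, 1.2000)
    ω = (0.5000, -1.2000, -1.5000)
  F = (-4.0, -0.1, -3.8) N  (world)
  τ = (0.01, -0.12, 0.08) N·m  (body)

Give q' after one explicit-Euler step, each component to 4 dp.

q' = (-0.6993, -0.3007, 0.4921, 0.4224)

q⊗(0,ω) = (1.2602384, -0.6264347, 0.6748046, 1.2263827)
q + ½dt·q⊗(0,ω), renormalized = (-0.6993, -0.3007, 0.4921, 0.4224)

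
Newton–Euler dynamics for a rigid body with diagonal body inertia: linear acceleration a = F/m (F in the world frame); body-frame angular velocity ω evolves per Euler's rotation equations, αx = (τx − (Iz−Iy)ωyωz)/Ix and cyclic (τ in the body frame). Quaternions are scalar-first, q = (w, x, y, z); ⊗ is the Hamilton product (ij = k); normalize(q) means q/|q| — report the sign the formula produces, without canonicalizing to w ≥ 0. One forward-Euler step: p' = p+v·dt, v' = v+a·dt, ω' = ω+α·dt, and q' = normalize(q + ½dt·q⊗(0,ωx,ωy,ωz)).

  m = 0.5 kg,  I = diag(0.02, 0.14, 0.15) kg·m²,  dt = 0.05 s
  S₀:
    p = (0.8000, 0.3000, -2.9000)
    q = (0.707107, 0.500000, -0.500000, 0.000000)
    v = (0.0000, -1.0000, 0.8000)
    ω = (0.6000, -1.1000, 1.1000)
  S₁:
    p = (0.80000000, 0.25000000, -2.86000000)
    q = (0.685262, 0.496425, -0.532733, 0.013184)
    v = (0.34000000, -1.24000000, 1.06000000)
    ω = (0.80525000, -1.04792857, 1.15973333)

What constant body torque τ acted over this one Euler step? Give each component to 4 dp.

τ = (0.0700, 0.0600, 0.1000)

ω₁ − ω₀ = (0.20525000, 0.05207143, 0.05973333)
ω₀×(Iω₀) = (-0.0121, -0.0858, -0.0792)
I·α + gyro = (0.0700, 0.0600, 0.1000)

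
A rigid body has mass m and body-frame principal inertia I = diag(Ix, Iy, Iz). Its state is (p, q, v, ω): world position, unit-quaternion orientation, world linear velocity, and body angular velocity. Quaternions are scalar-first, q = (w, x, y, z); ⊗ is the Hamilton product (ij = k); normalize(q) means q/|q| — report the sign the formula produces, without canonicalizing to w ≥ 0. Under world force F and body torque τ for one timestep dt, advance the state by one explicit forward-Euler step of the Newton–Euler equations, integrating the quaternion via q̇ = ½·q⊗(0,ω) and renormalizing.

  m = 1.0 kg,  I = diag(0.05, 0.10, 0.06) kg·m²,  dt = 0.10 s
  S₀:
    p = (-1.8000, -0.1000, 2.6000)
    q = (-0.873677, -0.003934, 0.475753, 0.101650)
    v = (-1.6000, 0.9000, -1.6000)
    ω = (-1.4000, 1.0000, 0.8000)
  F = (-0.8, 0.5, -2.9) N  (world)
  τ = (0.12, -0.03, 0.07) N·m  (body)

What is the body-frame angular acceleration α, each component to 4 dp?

α = (3.0400, -0.4120, 2.3333)

precession coupling ω×(Iω) = (-0.0320, 0.0112, -0.0700)
angular accel α = (3.0400, -0.4120, 2.3333)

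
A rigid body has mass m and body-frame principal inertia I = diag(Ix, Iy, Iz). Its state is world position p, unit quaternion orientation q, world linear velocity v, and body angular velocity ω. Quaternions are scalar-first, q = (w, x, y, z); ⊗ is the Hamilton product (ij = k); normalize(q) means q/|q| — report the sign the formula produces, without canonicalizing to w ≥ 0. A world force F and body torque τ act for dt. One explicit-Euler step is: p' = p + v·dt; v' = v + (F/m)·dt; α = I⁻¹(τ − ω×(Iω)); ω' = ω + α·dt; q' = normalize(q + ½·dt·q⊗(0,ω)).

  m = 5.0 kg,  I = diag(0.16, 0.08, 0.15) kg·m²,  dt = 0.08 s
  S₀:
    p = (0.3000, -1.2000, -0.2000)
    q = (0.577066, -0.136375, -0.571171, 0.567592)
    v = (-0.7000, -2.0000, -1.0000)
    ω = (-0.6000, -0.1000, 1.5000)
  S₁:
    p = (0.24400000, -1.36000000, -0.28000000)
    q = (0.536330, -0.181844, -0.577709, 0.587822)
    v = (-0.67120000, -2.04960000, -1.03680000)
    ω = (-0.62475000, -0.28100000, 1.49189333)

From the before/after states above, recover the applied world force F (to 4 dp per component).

F = (1.8000, -3.1000, -2.3000)

v₁ − v₀ = (0.02880000, -0.04960000, -0.03680000)
F = m·Δv/dt = (1.8000, -3.1000, -2.3000)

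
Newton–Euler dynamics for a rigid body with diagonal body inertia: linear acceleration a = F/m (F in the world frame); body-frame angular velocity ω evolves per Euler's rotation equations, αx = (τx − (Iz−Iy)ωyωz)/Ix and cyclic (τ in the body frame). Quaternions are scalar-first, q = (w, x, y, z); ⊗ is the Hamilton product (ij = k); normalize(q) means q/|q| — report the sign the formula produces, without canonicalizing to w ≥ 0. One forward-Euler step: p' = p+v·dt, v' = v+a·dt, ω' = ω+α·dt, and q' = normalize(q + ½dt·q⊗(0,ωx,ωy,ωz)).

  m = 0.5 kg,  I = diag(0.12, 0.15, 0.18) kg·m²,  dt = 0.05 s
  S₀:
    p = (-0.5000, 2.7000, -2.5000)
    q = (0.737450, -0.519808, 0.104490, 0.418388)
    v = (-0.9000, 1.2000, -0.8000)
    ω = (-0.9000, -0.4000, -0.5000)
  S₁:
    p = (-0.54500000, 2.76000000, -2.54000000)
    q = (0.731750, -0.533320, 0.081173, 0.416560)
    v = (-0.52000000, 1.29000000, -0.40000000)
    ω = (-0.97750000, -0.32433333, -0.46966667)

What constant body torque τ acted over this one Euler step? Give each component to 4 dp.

rate change Δω = (-0.07750000, 0.07566667, 0.03033333)
ω₀×(Iω₀) = (0.0060, -0.0270, 0.0108)
τ = I·(Δω/dt) + ω₀×(Iω₀) = (-0.1800, 0.2000, 0.1200)

τ = (-0.1800, 0.2000, 0.1200)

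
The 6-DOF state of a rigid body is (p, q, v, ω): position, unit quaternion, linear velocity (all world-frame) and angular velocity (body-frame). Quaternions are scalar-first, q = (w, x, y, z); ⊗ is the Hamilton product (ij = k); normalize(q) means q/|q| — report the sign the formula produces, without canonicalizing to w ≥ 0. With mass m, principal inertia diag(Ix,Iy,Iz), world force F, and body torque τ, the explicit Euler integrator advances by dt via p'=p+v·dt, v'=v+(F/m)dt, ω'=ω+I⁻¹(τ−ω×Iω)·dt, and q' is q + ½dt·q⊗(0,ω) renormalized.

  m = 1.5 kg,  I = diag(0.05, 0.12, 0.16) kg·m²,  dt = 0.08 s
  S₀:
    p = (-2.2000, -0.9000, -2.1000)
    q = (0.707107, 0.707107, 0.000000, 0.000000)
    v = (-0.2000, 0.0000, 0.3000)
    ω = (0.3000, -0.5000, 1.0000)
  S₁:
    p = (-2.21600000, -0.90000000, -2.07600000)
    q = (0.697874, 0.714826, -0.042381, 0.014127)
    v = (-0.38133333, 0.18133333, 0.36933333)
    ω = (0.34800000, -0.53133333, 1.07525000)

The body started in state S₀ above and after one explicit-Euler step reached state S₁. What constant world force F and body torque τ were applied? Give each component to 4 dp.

Δω = ω₁−ω₀ = (0.04800000, -0.03133333, 0.07525000)
applied torque τ = (0.0100, -0.0800, 0.1400)
v₁ − v₀ = (-0.18133333, 0.18133333, 0.06933333)
m·(v₁−v₀)/dt = (-3.4000, 3.4000, 1.3000)

F = (-3.4000, 3.4000, 1.3000)
τ = (0.0100, -0.0800, 0.1400)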